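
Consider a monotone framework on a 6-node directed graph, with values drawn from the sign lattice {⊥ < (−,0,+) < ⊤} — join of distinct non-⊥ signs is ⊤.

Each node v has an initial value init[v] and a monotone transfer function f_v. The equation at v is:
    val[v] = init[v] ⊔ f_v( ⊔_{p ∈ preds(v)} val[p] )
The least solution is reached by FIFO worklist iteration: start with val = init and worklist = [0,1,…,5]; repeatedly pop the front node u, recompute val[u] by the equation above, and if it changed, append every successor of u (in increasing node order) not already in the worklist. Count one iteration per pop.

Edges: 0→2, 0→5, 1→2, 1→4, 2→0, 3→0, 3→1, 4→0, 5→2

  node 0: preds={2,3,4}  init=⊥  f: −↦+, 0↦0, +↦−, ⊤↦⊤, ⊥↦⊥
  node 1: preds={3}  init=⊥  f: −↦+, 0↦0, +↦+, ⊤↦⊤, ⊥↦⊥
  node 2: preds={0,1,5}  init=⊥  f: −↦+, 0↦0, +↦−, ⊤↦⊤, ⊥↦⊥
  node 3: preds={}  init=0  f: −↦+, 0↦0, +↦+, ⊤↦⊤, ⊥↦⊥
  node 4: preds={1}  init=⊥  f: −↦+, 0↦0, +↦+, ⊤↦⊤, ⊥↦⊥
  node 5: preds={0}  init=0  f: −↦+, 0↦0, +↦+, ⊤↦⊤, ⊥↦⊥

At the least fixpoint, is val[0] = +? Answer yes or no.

no

Worklist (7 pops):
  #1 pop 0: in=0 → 0 (was ⊥); enqueue []
  #2 pop 1: in=0 → 0 (was ⊥); enqueue []
  #3 pop 2: in=0 → 0 (was ⊥); enqueue [0]
  #4 pop 3: in=⊥ → 0 (no change)
  #5 pop 4: in=0 → 0 (was ⊥); enqueue []
  #6 pop 5: in=0 → 0 (no change)
  #7 pop 0: in=0 → 0 (no change)

Fixpoint:
  val[0] = 0
  val[1] = 0
  val[2] = 0
  val[3] = 0
  val[4] = 0
  val[5] = 0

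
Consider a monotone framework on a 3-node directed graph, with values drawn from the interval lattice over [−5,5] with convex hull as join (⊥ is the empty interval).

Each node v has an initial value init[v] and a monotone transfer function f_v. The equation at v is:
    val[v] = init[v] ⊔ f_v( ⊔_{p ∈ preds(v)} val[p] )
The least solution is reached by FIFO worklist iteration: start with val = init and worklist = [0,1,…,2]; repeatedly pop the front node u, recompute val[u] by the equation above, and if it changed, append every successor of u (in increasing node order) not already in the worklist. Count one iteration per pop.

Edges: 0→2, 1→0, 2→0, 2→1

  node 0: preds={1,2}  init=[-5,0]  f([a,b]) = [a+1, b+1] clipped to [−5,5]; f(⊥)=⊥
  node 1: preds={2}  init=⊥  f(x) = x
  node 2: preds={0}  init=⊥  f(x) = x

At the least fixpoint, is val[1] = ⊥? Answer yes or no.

Worklist (21 pops):
  #1 pop 0: in=⊥ → [-5,0] (no change)
  #2 pop 1: in=⊥ → ⊥ (no change)
  #3 pop 2: in=[-5,0] → [-5,0] (was ⊥); enqueue [0,1]
  #4 pop 0: in=[-5,0] → [-5,1] (was [-5,0]); enqueue [2]
  #5 pop 1: in=[-5,0] → [-5,0] (was ⊥); enqueue [0]
  #6 pop 2: in=[-5,1] → [-5,1] (was [-5,0]); enqueue [1]
  #7 pop 0: in=[-5,1] → [-5,2] (was [-5,1]); enqueue [2]
  #8 pop 1: in=[-5,1] → [-5,1] (was [-5,0]); enqueue [0]
  #9 pop 2: in=[-5,2] → [-5,2] (was [-5,1]); enqueue [1]
  #10 pop 0: in=[-5,2] → [-5,3] (was [-5,2]); enqueue [2]
  #11 pop 1: in=[-5,2] → [-5,2] (was [-5,1]); enqueue [0]
  #12 pop 2: in=[-5,3] → [-5,3] (was [-5,2]); enqueue [1]
  #13 pop 0: in=[-5,3] → [-5,4] (was [-5,3]); enqueue [2]
  #14 pop 1: in=[-5,3] → [-5,3] (was [-5,2]); enqueue [0]
  #15 pop 2: in=[-5,4] → [-5,4] (was [-5,3]); enqueue [1]
  #16 pop 0: in=[-5,4] → [-5,5] (was [-5,4]); enqueue [2]
  #17 pop 1: in=[-5,4] → [-5,4] (was [-5,3]); enqueue [0]
  #18 pop 2: in=[-5,5] → [-5,5] (was [-5,4]); enqueue [1]
  #19 pop 0: in=[-5,5] → [-5,5] (no change)
  #20 pop 1: in=[-5,5] → [-5,5] (was [-5,4]); enqueue [0]
  #21 pop 0: in=[-5,5] → [-5,5] (no change)

Fixpoint:
  val[0] = [-5,5]
  val[1] = [-5,5]
  val[2] = [-5,5]

no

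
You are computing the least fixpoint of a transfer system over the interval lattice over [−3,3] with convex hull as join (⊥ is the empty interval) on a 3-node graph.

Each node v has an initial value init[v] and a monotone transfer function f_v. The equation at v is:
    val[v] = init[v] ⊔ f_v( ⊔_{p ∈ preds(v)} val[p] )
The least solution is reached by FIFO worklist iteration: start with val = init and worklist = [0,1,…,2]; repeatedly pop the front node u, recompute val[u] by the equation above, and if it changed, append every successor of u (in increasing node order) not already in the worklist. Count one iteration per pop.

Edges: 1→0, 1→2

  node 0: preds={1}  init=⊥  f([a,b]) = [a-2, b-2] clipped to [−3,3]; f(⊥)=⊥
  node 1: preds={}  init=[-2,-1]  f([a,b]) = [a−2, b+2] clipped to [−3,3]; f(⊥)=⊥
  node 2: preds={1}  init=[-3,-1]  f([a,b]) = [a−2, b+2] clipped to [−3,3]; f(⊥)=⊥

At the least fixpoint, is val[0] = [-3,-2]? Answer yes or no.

Trace (3 dequeues):
  [1] u=0 | in [-2,-1] | out [-3,-3] | prev ⊥ | push {}
  [2] u=1 | in ⊥ | out [-2,-1] | ==
  [3] u=2 | in [-2,-1] | out [-3,1] | prev [-3,-1] | push {}

Converged values:
  [0] [-3,-3]
  [1] [-2,-1]
  [2] [-3,1]

no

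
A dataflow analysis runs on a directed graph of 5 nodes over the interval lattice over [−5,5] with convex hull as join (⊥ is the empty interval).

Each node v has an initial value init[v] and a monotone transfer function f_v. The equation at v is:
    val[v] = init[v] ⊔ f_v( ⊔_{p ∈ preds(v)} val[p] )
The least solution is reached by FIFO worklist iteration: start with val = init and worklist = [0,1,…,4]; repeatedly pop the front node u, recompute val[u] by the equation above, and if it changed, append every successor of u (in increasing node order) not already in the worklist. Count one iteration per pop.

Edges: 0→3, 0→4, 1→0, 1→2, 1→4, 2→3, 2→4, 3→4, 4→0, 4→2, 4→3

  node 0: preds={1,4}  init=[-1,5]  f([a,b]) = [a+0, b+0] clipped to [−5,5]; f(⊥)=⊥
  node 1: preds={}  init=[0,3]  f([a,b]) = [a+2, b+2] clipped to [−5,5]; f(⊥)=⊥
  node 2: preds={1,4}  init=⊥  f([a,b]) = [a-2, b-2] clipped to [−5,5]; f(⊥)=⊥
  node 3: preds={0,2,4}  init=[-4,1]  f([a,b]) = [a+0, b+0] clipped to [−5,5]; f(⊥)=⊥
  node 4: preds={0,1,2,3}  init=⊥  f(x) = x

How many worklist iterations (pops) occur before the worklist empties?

Worklist (13 pops):
  #1 pop 0: in=[0,3] → [-1,5] (no change)
  #2 pop 1: in=⊥ → [0,3] (no change)
  #3 pop 2: in=[0,3] → [-2,1] (was ⊥); enqueue []
  #4 pop 3: in=[-2,5] → [-4,5] (was [-4,1]); enqueue []
  #5 pop 4: in=[-4,5] → [-4,5] (was ⊥); enqueue [0,2,3]
  #6 pop 0: in=[-4,5] → [-4,5] (was [-1,5]); enqueue [4]
  #7 pop 2: in=[-4,5] → [-5,3] (was [-2,1]); enqueue []
  #8 pop 3: in=[-5,5] → [-5,5] (was [-4,5]); enqueue []
  #9 pop 4: in=[-5,5] → [-5,5] (was [-4,5]); enqueue [0,2,3]
  #10 pop 0: in=[-5,5] → [-5,5] (was [-4,5]); enqueue [4]
  #11 pop 2: in=[-5,5] → [-5,3] (no change)
  #12 pop 3: in=[-5,5] → [-5,5] (no change)
  #13 pop 4: in=[-5,5] → [-5,5] (no change)

Fixpoint:
  val[0] = [-5,5]
  val[1] = [0,3]
  val[2] = [-5,3]
  val[3] = [-5,5]
  val[4] = [-5,5]

13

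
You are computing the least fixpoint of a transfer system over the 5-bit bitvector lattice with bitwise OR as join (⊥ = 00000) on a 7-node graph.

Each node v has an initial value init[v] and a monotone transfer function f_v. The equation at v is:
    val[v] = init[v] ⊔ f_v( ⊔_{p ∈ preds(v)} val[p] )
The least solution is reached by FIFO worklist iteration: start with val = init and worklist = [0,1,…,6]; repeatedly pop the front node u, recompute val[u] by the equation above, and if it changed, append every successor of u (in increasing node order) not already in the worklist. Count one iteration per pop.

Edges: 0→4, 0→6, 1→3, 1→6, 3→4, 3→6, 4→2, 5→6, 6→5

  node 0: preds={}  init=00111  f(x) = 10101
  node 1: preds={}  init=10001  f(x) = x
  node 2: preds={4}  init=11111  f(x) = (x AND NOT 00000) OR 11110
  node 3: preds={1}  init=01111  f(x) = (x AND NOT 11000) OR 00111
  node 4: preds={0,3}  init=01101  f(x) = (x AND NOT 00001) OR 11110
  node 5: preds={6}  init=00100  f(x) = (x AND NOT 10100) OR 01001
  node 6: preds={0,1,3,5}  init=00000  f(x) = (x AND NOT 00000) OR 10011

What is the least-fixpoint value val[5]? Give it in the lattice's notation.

01111

Worklist (10 pops):
  #1 pop 0: in=00000 → 10111 (was 00111); enqueue []
  #2 pop 1: in=00000 → 10001 (no change)
  #3 pop 2: in=01101 → 11111 (no change)
  #4 pop 3: in=10001 → 01111 (no change)
  #5 pop 4: in=11111 → 11111 (was 01101); enqueue [2]
  #6 pop 5: in=00000 → 01101 (was 00100); enqueue []
  #7 pop 6: in=11111 → 11111 (was 00000); enqueue [5]
  #8 pop 2: in=11111 → 11111 (no change)
  #9 pop 5: in=11111 → 01111 (was 01101); enqueue [6]
  #10 pop 6: in=11111 → 11111 (no change)

Fixpoint:
  val[0] = 10111
  val[1] = 10001
  val[2] = 11111
  val[3] = 01111
  val[4] = 11111
  val[5] = 01111
  val[6] = 11111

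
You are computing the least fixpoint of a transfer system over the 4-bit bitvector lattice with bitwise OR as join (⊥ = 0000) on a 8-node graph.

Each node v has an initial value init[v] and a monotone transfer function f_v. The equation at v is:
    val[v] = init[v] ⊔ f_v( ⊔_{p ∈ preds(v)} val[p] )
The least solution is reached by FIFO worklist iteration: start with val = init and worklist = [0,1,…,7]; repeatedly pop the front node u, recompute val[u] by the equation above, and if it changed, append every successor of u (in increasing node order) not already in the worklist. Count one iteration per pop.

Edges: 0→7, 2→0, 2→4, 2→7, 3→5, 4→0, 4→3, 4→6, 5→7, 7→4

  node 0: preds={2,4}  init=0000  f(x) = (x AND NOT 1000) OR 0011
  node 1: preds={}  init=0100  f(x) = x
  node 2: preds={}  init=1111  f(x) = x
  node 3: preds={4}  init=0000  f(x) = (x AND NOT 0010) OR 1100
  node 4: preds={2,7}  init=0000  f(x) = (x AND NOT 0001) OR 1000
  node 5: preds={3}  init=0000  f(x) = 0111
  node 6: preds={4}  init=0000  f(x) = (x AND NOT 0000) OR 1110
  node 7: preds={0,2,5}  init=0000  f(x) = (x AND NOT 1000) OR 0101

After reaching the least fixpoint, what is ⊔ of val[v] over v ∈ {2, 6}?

1111

Worklist (11 pops):
  #1 pop 0: in=1111 → 0111 (was 0000); enqueue []
  #2 pop 1: in=0000 → 0100 (no change)
  #3 pop 2: in=0000 → 1111 (no change)
  #4 pop 3: in=0000 → 1100 (was 0000); enqueue []
  #5 pop 4: in=1111 → 1110 (was 0000); enqueue [0,3]
  #6 pop 5: in=1100 → 0111 (was 0000); enqueue []
  #7 pop 6: in=1110 → 1110 (was 0000); enqueue []
  #8 pop 7: in=1111 → 0111 (was 0000); enqueue [4]
  #9 pop 0: in=1111 → 0111 (no change)
  #10 pop 3: in=1110 → 1100 (no change)
  #11 pop 4: in=1111 → 1110 (no change)

Fixpoint:
  val[0] = 0111
  val[1] = 0100
  val[2] = 1111
  val[3] = 1100
  val[4] = 1110
  val[5] = 0111
  val[6] = 1110
  val[7] = 0111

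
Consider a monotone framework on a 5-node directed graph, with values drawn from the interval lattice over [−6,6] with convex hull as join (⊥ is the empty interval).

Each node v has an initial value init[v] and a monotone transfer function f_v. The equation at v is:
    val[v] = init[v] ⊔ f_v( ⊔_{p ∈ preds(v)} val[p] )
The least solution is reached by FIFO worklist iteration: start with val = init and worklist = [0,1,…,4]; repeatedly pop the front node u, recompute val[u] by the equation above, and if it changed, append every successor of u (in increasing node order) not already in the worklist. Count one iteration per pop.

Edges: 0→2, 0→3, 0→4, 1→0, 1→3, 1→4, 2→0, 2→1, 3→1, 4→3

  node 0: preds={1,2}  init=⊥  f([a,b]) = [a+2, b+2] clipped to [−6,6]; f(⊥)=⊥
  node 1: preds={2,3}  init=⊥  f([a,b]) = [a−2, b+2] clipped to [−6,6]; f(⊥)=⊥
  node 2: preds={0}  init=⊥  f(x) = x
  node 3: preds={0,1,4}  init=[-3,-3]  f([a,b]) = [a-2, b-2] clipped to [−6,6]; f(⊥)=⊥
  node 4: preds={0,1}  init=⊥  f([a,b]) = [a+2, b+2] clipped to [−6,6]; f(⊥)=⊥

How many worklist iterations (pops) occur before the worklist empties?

Iteration log — 27 steps:
  step 1. node 0  ⊔preds=⊥  new=⊥  stable
  step 2. node 1  ⊔preds=[-3,-3]  new=[-5,-1]  old=⊥  +wl: 0
  step 3. node 2  ⊔preds=⊥  new=⊥  stable
  step 4. node 3  ⊔preds=[-5,-1]  new=[-6,-3]  old=[-3,-3]  +wl: 1
  step 5. node 4  ⊔preds=[-5,-1]  new=[-3,1]  old=⊥  +wl: 3
  step 6. node 0  ⊔preds=[-5,-1]  new=[-3,1]  old=⊥  +wl: 2,4
  step 7. node 1  ⊔preds=[-6,-3]  new=[-6,-1]  old=[-5,-1]  +wl: 0
  step 8. node 3  ⊔preds=[-6,1]  new=[-6,-1]  old=[-6,-3]  +wl: 1
  step 9. node 2  ⊔preds=[-3,1]  new=[-3,1]  old=⊥  +wl: 
  step 10. node 4  ⊔preds=[-6,1]  new=[-4,3]  old=[-3,1]  +wl: 3
  step 11. node 0  ⊔preds=[-6,1]  new=[-4,3]  old=[-3,1]  +wl: 2,4
  step 12. node 1  ⊔preds=[-6,1]  new=[-6,3]  old=[-6,-1]  +wl: 0
  step 13. node 3  ⊔preds=[-6,3]  new=[-6,1]  old=[-6,-1]  +wl: 1
  step 14. node 2  ⊔preds=[-4,3]  new=[-4,3]  old=[-3,1]  +wl: 
  step 15. node 4  ⊔preds=[-6,3]  new=[-4,5]  old=[-4,3]  +wl: 3
  step 16. node 0  ⊔preds=[-6,3]  new=[-4,5]  old=[-4,3]  +wl: 2,4
  step 17. node 1  ⊔preds=[-6,3]  new=[-6,5]  old=[-6,3]  +wl: 0
  step 18. node 3  ⊔preds=[-6,5]  new=[-6,3]  old=[-6,1]  +wl: 1
  step 19. node 2  ⊔preds=[-4,5]  new=[-4,5]  old=[-4,3]  +wl: 
  step 20. node 4  ⊔preds=[-6,5]  new=[-4,6]  old=[-4,5]  +wl: 3
  step 21. node 0  ⊔preds=[-6,5]  new=[-4,6]  old=[-4,5]  +wl: 2,4
  step 22. node 1  ⊔preds=[-6,5]  new=[-6,6]  old=[-6,5]  +wl: 0
  step 23. node 3  ⊔preds=[-6,6]  new=[-6,4]  old=[-6,3]  +wl: 1
  step 24. node 2  ⊔preds=[-4,6]  new=[-4,6]  old=[-4,5]  +wl: 
  step 25. node 4  ⊔preds=[-6,6]  new=[-4,6]  stable
  step 26. node 0  ⊔preds=[-6,6]  new=[-4,6]  stable
  step 27. node 1  ⊔preds=[-6,6]  new=[-6,6]  stable

Least fixpoint reached:
  node 0: [-4,6]
  node 1: [-6,6]
  node 2: [-4,6]
  node 3: [-6,4]
  node 4: [-4,6]

27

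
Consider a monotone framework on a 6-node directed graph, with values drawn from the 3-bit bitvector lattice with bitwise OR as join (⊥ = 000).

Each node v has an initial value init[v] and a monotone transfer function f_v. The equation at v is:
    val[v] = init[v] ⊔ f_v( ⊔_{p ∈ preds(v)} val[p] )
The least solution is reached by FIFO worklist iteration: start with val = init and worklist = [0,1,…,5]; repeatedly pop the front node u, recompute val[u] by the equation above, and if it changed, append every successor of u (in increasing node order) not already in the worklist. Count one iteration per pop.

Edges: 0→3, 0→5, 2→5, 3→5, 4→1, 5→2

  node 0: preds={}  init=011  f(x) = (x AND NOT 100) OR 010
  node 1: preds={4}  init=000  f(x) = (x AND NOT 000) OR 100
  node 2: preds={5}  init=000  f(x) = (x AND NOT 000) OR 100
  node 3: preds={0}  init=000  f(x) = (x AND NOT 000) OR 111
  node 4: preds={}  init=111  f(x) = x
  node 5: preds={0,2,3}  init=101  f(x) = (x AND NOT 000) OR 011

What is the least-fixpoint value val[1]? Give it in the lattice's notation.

111

Iteration log — 8 steps:
  step 1. node 0  ⊔preds=000  new=011  stable
  step 2. node 1  ⊔preds=111  new=111  old=000  +wl: 
  step 3. node 2  ⊔preds=101  new=101  old=000  +wl: 
  step 4. node 3  ⊔preds=011  new=111  old=000  +wl: 
  step 5. node 4  ⊔preds=000  new=111  stable
  step 6. node 5  ⊔preds=111  new=111  old=101  +wl: 2
  step 7. node 2  ⊔preds=111  new=111  old=101  +wl: 5
  step 8. node 5  ⊔preds=111  new=111  stable

Least fixpoint reached:
  node 0: 011
  node 1: 111
  node 2: 111
  node 3: 111
  node 4: 111
  node 5: 111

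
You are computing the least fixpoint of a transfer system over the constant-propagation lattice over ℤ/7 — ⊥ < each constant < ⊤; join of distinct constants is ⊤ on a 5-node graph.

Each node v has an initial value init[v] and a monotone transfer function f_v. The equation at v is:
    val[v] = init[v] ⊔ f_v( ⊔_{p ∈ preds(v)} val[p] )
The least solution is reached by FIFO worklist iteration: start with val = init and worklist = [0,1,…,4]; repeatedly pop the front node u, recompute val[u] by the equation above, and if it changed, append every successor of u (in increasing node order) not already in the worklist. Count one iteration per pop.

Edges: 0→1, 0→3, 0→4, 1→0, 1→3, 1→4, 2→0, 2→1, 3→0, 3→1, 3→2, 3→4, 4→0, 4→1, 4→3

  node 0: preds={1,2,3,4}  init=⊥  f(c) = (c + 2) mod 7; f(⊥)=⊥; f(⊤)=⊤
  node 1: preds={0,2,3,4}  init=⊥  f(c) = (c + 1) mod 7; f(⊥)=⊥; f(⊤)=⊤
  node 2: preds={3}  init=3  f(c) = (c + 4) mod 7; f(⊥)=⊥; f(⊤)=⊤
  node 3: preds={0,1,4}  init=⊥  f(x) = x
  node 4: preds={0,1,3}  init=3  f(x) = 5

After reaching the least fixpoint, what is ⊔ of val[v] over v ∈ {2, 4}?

⊤

Iteration log — 12 steps:
  step 1. node 0  ⊔preds=3  new=5  old=⊥  +wl: 
  step 2. node 1  ⊔preds=⊤  new=⊤  old=⊥  +wl: 0
  step 3. node 2  ⊔preds=⊥  new=3  stable
  step 4. node 3  ⊔preds=⊤  new=⊤  old=⊥  +wl: 1,2
  step 5. node 4  ⊔preds=⊤  new=⊤  old=3  +wl: 3
  step 6. node 0  ⊔preds=⊤  new=⊤  old=5  +wl: 4
  step 7. node 1  ⊔preds=⊤  new=⊤  stable
  step 8. node 2  ⊔preds=⊤  new=⊤  old=3  +wl: 0,1
  step 9. node 3  ⊔preds=⊤  new=⊤  stable
  step 10. node 4  ⊔preds=⊤  new=⊤  stable
  step 11. node 0  ⊔preds=⊤  new=⊤  stable
  step 12. node 1  ⊔preds=⊤  new=⊤  stable

Least fixpoint reached:
  node 0: ⊤
  node 1: ⊤
  node 2: ⊤
  node 3: ⊤
  node 4: ⊤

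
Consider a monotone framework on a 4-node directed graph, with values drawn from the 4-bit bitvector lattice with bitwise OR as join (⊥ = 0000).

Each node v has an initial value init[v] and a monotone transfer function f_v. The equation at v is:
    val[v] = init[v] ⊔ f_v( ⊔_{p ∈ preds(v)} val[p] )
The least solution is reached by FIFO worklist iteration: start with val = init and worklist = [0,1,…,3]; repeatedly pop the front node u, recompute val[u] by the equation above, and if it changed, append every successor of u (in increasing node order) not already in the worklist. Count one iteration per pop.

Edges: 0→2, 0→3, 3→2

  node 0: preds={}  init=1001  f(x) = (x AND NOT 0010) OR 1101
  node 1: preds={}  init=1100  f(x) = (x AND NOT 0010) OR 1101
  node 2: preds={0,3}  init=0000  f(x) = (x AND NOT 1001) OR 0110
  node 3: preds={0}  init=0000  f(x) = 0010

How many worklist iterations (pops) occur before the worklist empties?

5

Worklist (5 pops):
  #1 pop 0: in=0000 → 1101 (was 1001); enqueue []
  #2 pop 1: in=0000 → 1101 (was 1100); enqueue []
  #3 pop 2: in=1101 → 0110 (was 0000); enqueue []
  #4 pop 3: in=1101 → 0010 (was 0000); enqueue [2]
  #5 pop 2: in=1111 → 0110 (no change)

Fixpoint:
  val[0] = 1101
  val[1] = 1101
  val[2] = 0110
  val[3] = 0010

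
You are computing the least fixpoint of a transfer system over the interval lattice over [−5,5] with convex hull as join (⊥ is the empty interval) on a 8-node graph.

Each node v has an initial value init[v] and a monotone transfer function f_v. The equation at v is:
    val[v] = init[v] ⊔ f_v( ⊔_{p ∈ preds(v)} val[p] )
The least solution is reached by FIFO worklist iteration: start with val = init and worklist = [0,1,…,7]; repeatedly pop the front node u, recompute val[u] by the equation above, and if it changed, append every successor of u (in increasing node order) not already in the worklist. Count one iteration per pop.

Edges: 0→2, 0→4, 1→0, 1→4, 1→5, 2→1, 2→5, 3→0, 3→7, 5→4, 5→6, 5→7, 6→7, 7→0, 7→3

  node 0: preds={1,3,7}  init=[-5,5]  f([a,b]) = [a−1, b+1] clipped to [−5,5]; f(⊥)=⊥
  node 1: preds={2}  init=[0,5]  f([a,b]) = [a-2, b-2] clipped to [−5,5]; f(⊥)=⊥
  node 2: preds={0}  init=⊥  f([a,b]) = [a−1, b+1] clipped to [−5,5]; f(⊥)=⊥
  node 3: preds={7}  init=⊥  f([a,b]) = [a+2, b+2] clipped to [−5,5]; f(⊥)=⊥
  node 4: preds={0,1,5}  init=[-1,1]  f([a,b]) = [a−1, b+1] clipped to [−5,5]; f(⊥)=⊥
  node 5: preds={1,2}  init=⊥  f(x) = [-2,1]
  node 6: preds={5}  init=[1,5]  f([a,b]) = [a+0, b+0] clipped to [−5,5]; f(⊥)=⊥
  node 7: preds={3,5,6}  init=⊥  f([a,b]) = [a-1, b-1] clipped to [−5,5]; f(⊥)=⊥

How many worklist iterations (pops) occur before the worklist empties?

Trace (15 dequeues):
  [1] u=0 | in [0,5] | out [-5,5] | ==
  [2] u=1 | in ⊥ | out [0,5] | ==
  [3] u=2 | in [-5,5] | out [-5,5] | prev ⊥ | push {1}
  [4] u=3 | in ⊥ | out ⊥ | ==
  [5] u=4 | in [-5,5] | out [-5,5] | prev [-1,1] | push {}
  [6] u=5 | in [-5,5] | out [-2,1] | prev ⊥ | push {4}
  [7] u=6 | in [-2,1] | out [-2,5] | prev [1,5] | push {}
  [8] u=7 | in [-2,5] | out [-3,4] | prev ⊥ | push {0,3}
  [9] u=1 | in [-5,5] | out [-5,5] | prev [0,5] | push {5}
  [10] u=4 | in [-5,5] | out [-5,5] | ==
  [11] u=0 | in [-5,5] | out [-5,5] | ==
  [12] u=3 | in [-3,4] | out [-1,5] | prev ⊥ | push {0,7}
  [13] u=5 | in [-5,5] | out [-2,1] | ==
  [14] u=0 | in [-5,5] | out [-5,5] | ==
  [15] u=7 | in [-2,5] | out [-3,4] | ==

Converged values:
  [0] [-5,5]
  [1] [-5,5]
  [2] [-5,5]
  [3] [-1,5]
  [4] [-5,5]
  [5] [-2,1]
  [6] [-2,5]
  [7] [-3,4]

15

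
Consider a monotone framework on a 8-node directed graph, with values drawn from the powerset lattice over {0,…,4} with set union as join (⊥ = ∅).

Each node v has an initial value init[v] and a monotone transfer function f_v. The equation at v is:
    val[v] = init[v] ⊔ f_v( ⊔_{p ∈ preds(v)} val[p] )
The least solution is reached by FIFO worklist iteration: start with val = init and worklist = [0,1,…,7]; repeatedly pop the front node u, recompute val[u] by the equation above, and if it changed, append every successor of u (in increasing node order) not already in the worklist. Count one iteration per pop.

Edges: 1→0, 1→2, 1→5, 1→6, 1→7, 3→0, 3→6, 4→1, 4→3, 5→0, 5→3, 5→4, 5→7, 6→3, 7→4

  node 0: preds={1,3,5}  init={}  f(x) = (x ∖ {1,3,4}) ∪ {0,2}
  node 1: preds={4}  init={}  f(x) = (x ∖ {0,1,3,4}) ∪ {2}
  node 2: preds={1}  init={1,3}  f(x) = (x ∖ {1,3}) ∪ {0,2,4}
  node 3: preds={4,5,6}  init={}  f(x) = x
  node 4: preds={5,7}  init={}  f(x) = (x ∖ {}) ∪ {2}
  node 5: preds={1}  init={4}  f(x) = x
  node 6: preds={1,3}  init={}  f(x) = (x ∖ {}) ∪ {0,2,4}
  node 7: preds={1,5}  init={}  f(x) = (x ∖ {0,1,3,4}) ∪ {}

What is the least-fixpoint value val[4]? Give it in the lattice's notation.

{2,4}

Worklist (14 pops):
  #1 pop 0: in={4} → {0,2} (was {}); enqueue []
  #2 pop 1: in={} → {2} (was {}); enqueue [0]
  #3 pop 2: in={2} → {0,1,2,3,4} (was {1,3}); enqueue []
  #4 pop 3: in={4} → {4} (was {}); enqueue []
  #5 pop 4: in={4} → {2,4} (was {}); enqueue [1,3]
  #6 pop 5: in={2} → {2,4} (was {4}); enqueue [4]
  #7 pop 6: in={2,4} → {0,2,4} (was {}); enqueue []
  #8 pop 7: in={2,4} → {2} (was {}); enqueue []
  #9 pop 0: in={2,4} → {0,2} (no change)
  #10 pop 1: in={2,4} → {2} (no change)
  #11 pop 3: in={0,2,4} → {0,2,4} (was {4}); enqueue [0,6]
  #12 pop 4: in={2,4} → {2,4} (no change)
  #13 pop 0: in={0,2,4} → {0,2} (no change)
  #14 pop 6: in={0,2,4} → {0,2,4} (no change)

Fixpoint:
  val[0] = {0,2}
  val[1] = {2}
  val[2] = {0,1,2,3,4}
  val[3] = {0,2,4}
  val[4] = {2,4}
  val[5] = {2,4}
  val[6] = {0,2,4}
  val[7] = {2}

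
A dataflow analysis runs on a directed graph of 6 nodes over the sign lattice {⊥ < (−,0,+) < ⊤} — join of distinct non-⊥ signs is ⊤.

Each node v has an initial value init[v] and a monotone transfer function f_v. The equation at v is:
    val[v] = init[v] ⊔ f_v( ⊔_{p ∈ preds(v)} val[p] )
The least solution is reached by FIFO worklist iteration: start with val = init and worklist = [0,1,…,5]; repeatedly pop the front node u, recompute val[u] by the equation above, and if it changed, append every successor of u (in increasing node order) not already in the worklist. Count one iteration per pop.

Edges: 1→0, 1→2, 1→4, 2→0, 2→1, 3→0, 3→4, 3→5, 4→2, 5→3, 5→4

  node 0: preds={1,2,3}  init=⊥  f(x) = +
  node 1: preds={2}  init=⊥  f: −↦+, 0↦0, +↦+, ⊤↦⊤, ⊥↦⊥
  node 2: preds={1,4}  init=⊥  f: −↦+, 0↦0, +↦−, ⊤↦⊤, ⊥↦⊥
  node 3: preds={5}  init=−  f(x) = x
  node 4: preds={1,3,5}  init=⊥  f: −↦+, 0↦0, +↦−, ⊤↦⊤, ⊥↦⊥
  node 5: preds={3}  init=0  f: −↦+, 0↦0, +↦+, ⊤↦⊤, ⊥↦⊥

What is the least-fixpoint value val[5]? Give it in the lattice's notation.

Trace (15 dequeues):
  [1] u=0 | in − | out + | prev ⊥ | push {}
  [2] u=1 | in ⊥ | out ⊥ | ==
  [3] u=2 | in ⊥ | out ⊥ | ==
  [4] u=3 | in 0 | out ⊤ | prev − | push {0}
  [5] u=4 | in ⊤ | out ⊤ | prev ⊥ | push {2}
  [6] u=5 | in ⊤ | out ⊤ | prev 0 | push {3,4}
  [7] u=0 | in ⊤ | out + | ==
  [8] u=2 | in ⊤ | out ⊤ | prev ⊥ | push {0,1}
  [9] u=3 | in ⊤ | out ⊤ | ==
  [10] u=4 | in ⊤ | out ⊤ | ==
  [11] u=0 | in ⊤ | out + | ==
  [12] u=1 | in ⊤ | out ⊤ | prev ⊥ | push {0,2,4}
  [13] u=0 | in ⊤ | out + | ==
  [14] u=2 | in ⊤ | out ⊤ | ==
  [15] u=4 | in ⊤ | out ⊤ | ==

Converged values:
  [0] +
  [1] ⊤
  [2] ⊤
  [3] ⊤
  [4] ⊤
  [5] ⊤

⊤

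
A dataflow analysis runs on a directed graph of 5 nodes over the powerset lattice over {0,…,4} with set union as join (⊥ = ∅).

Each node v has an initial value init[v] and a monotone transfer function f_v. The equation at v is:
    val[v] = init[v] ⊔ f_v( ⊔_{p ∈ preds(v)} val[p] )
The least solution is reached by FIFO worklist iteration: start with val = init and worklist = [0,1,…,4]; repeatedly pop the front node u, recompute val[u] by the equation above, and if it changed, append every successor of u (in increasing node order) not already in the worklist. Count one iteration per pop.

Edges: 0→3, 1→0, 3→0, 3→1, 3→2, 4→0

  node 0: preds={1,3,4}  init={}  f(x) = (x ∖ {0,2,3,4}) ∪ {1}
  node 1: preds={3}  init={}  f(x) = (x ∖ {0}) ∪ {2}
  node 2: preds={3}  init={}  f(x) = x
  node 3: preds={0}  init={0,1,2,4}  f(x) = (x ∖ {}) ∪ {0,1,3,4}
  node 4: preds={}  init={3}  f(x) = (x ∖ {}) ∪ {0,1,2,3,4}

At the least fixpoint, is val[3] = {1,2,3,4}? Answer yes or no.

no

Trace (9 dequeues):
  [1] u=0 | in {0,1,2,3,4} | out {1} | prev {} | push {}
  [2] u=1 | in {0,1,2,4} | out {1,2,4} | prev {} | push {0}
  [3] u=2 | in {0,1,2,4} | out {0,1,2,4} | prev {} | push {}
  [4] u=3 | in {1} | out {0,1,2,3,4} | prev {0,1,2,4} | push {1,2}
  [5] u=4 | in {} | out {0,1,2,3,4} | prev {3} | push {}
  [6] u=0 | in {0,1,2,3,4} | out {1} | ==
  [7] u=1 | in {0,1,2,3,4} | out {1,2,3,4} | prev {1,2,4} | push {0}
  [8] u=2 | in {0,1,2,3,4} | out {0,1,2,3,4} | prev {0,1,2,4} | push {}
  [9] u=0 | in {0,1,2,3,4} | out {1} | ==

Converged values:
  [0] {1}
  [1] {1,2,3,4}
  [2] {0,1,2,3,4}
  [3] {0,1,2,3,4}
  [4] {0,1,2,3,4}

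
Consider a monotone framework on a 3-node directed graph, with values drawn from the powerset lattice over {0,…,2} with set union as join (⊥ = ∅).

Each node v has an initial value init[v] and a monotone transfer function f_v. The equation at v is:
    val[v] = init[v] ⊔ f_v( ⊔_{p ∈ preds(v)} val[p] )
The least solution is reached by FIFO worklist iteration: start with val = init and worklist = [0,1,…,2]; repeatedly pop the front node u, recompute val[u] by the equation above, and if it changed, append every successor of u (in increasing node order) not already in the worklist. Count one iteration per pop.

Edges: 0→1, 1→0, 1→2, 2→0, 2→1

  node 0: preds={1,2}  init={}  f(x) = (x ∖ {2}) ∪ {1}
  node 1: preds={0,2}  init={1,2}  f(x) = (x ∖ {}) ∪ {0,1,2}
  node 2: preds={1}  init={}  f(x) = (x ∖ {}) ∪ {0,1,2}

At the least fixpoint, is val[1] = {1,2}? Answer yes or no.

Iteration log — 5 steps:
  step 1. node 0  ⊔preds={1,2}  new={1}  old={}  +wl: 
  step 2. node 1  ⊔preds={1}  new={0,1,2}  old={1,2}  +wl: 0
  step 3. node 2  ⊔preds={0,1,2}  new={0,1,2}  old={}  +wl: 1
  step 4. node 0  ⊔preds={0,1,2}  new={0,1}  old={1}  +wl: 
  step 5. node 1  ⊔preds={0,1,2}  new={0,1,2}  stable

Least fixpoint reached:
  node 0: {0,1}
  node 1: {0,1,2}
  node 2: {0,1,2}

no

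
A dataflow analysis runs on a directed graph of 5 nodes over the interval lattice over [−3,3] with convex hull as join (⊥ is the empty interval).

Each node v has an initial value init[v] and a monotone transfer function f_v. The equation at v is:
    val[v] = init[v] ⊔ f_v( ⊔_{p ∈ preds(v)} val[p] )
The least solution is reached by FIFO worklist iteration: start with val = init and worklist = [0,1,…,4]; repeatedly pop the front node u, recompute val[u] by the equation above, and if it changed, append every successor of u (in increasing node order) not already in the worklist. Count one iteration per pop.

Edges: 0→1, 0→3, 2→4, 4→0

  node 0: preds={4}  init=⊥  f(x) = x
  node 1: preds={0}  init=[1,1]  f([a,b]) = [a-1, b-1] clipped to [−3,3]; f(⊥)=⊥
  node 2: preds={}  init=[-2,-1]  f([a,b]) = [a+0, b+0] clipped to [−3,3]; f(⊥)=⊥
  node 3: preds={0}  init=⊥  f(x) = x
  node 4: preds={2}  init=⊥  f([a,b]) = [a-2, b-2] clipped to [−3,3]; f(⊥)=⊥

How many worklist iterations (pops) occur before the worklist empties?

8

Iteration log — 8 steps:
  step 1. node 0  ⊔preds=⊥  new=⊥  stable
  step 2. node 1  ⊔preds=⊥  new=[1,1]  stable
  step 3. node 2  ⊔preds=⊥  new=[-2,-1]  stable
  step 4. node 3  ⊔preds=⊥  new=⊥  stable
  step 5. node 4  ⊔preds=[-2,-1]  new=[-3,-3]  old=⊥  +wl: 0
  step 6. node 0  ⊔preds=[-3,-3]  new=[-3,-3]  old=⊥  +wl: 1,3
  step 7. node 1  ⊔preds=[-3,-3]  new=[-3,1]  old=[1,1]  +wl: 
  step 8. node 3  ⊔preds=[-3,-3]  new=[-3,-3]  old=⊥  +wl: 

Least fixpoint reached:
  node 0: [-3,-3]
  node 1: [-3,1]
  node 2: [-2,-1]
  node 3: [-3,-3]
  node 4: [-3,-3]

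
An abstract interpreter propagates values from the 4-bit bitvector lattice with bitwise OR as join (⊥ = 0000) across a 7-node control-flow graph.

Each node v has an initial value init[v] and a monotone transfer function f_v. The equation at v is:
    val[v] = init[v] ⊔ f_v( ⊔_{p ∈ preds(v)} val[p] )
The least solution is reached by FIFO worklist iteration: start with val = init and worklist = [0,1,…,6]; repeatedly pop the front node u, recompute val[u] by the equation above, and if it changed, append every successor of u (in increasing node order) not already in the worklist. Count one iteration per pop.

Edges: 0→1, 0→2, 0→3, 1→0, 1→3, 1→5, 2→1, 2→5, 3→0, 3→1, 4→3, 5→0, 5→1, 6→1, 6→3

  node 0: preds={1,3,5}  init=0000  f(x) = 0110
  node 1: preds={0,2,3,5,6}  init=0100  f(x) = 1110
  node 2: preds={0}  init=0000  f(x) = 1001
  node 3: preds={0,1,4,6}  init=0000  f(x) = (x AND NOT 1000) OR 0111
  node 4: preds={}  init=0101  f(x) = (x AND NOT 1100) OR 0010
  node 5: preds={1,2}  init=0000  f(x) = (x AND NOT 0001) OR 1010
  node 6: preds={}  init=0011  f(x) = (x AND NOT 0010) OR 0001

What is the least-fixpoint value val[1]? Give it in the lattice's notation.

Trace (10 dequeues):
  [1] u=0 | in 0100 | out 0110 | prev 0000 | push {}
  [2] u=1 | in 0111 | out 1110 | prev 0100 | push {0}
  [3] u=2 | in 0110 | out 1001 | prev 0000 | push {1}
  [4] u=3 | in 1111 | out 0111 | prev 0000 | push {}
  [5] u=4 | in 0000 | out 0111 | prev 0101 | push {3}
  [6] u=5 | in 1111 | out 1110 | prev 0000 | push {}
  [7] u=6 | in 0000 | out 0011 | ==
  [8] u=0 | in 1111 | out 0110 | ==
  [9] u=1 | in 1111 | out 1110 | ==
  [10] u=3 | in 1111 | out 0111 | ==

Converged values:
  [0] 0110
  [1] 1110
  [2] 1001
  [3] 0111
  [4] 0111
  [5] 1110
  [6] 0011

1110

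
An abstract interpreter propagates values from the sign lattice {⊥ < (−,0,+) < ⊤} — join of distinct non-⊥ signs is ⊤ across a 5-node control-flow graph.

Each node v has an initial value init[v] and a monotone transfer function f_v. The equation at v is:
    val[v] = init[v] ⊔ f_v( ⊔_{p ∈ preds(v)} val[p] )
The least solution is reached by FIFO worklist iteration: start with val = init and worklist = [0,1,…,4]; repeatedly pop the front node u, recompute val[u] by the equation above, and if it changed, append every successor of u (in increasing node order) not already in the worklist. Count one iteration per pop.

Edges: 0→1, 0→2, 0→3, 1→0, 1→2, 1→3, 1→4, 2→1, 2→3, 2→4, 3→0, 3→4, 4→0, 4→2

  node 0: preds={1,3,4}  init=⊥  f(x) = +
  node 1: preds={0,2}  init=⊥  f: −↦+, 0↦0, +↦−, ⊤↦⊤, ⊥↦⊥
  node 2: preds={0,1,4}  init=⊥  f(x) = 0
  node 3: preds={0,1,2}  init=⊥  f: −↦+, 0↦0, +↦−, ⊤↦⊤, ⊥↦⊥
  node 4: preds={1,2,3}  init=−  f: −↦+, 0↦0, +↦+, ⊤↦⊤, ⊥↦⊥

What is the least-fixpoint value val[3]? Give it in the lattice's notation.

Worklist (11 pops):
  #1 pop 0: in=− → + (was ⊥); enqueue []
  #2 pop 1: in=+ → − (was ⊥); enqueue [0]
  #3 pop 2: in=⊤ → 0 (was ⊥); enqueue [1]
  #4 pop 3: in=⊤ → ⊤ (was ⊥); enqueue []
  #5 pop 4: in=⊤ → ⊤ (was −); enqueue [2]
  #6 pop 0: in=⊤ → + (no change)
  #7 pop 1: in=⊤ → ⊤ (was −); enqueue [0,3,4]
  #8 pop 2: in=⊤ → 0 (no change)
  #9 pop 0: in=⊤ → + (no change)
  #10 pop 3: in=⊤ → ⊤ (no change)
  #11 pop 4: in=⊤ → ⊤ (no change)

Fixpoint:
  val[0] = +
  val[1] = ⊤
  val[2] = 0
  val[3] = ⊤
  val[4] = ⊤

⊤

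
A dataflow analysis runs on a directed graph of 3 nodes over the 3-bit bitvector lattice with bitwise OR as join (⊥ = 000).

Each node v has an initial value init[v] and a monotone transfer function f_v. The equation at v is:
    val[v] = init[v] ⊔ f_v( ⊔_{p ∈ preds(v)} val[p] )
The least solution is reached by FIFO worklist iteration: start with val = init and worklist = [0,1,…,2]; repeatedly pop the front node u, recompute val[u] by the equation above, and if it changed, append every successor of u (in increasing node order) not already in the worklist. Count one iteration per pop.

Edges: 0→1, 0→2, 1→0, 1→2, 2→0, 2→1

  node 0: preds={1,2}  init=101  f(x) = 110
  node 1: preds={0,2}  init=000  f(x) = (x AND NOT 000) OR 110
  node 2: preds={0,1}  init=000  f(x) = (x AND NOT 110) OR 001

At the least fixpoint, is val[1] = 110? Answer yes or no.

no

Iteration log — 5 steps:
  step 1. node 0  ⊔preds=000  new=111  old=101  +wl: 
  step 2. node 1  ⊔preds=111  new=111  old=000  +wl: 0
  step 3. node 2  ⊔preds=111  new=001  old=000  +wl: 1
  step 4. node 0  ⊔preds=111  new=111  stable
  step 5. node 1  ⊔preds=111  new=111  stable

Least fixpoint reached:
  node 0: 111
  node 1: 111
  node 2: 001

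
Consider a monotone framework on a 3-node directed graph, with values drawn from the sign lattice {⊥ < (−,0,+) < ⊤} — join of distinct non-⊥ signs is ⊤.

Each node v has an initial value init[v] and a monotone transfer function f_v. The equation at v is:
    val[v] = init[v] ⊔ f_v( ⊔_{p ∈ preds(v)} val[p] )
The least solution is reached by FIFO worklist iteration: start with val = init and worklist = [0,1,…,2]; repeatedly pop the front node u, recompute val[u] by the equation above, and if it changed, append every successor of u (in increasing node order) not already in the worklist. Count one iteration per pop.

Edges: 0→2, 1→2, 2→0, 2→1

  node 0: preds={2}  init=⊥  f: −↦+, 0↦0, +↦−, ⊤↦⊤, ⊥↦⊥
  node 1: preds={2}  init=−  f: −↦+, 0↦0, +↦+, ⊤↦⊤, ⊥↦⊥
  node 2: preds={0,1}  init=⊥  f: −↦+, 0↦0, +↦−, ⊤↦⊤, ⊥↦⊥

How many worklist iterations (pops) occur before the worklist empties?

9

Iteration log — 9 steps:
  step 1. node 0  ⊔preds=⊥  new=⊥  stable
  step 2. node 1  ⊔preds=⊥  new=−  stable
  step 3. node 2  ⊔preds=−  new=+  old=⊥  +wl: 0,1
  step 4. node 0  ⊔preds=+  new=−  old=⊥  +wl: 2
  step 5. node 1  ⊔preds=+  new=⊤  old=−  +wl: 
  step 6. node 2  ⊔preds=⊤  new=⊤  old=+  +wl: 0,1
  step 7. node 0  ⊔preds=⊤  new=⊤  old=−  +wl: 2
  step 8. node 1  ⊔preds=⊤  new=⊤  stable
  step 9. node 2  ⊔preds=⊤  new=⊤  stable

Least fixpoint reached:
  node 0: ⊤
  node 1: ⊤
  node 2: ⊤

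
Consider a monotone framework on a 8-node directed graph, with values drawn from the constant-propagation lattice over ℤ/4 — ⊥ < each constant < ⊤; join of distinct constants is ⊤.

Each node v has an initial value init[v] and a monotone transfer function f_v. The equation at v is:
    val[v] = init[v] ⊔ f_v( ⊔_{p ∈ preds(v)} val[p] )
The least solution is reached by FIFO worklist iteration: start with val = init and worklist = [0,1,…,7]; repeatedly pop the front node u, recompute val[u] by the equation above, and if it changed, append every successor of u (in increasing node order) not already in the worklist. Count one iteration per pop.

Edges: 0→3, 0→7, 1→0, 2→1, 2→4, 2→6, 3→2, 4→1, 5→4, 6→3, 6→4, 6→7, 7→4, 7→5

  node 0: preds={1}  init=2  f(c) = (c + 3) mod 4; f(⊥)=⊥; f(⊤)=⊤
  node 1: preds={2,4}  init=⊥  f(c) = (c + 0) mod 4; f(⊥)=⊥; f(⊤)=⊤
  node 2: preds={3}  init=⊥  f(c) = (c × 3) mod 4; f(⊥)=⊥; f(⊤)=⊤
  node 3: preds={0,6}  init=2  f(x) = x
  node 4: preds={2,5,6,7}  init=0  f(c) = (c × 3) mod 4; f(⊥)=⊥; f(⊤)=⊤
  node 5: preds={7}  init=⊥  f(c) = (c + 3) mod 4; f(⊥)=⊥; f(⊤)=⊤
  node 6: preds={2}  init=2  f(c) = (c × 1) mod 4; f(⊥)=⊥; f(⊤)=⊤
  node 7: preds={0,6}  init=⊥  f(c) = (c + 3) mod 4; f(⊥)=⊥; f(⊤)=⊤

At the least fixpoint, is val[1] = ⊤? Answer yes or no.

yes

Worklist (24 pops):
  #1 pop 0: in=⊥ → 2 (no change)
  #2 pop 1: in=0 → 0 (was ⊥); enqueue [0]
  #3 pop 2: in=2 → 2 (was ⊥); enqueue [1]
  #4 pop 3: in=2 → 2 (no change)
  #5 pop 4: in=2 → ⊤ (was 0); enqueue []
  #6 pop 5: in=⊥ → ⊥ (no change)
  #7 pop 6: in=2 → 2 (no change)
  #8 pop 7: in=2 → 1 (was ⊥); enqueue [4,5]
  #9 pop 0: in=0 → ⊤ (was 2); enqueue [3,7]
  #10 pop 1: in=⊤ → ⊤ (was 0); enqueue [0]
  #11 pop 4: in=⊤ → ⊤ (no change)
  #12 pop 5: in=1 → 0 (was ⊥); enqueue [4]
  #13 pop 3: in=⊤ → ⊤ (was 2); enqueue [2]
  #14 pop 7: in=⊤ → ⊤ (was 1); enqueue [5]
  #15 pop 0: in=⊤ → ⊤ (no change)
  #16 pop 4: in=⊤ → ⊤ (no change)
  #17 pop 2: in=⊤ → ⊤ (was 2); enqueue [1,4,6]
  #18 pop 5: in=⊤ → ⊤ (was 0); enqueue []
  #19 pop 1: in=⊤ → ⊤ (no change)
  #20 pop 4: in=⊤ → ⊤ (no change)
  #21 pop 6: in=⊤ → ⊤ (was 2); enqueue [3,4,7]
  #22 pop 3: in=⊤ → ⊤ (no change)
  #23 pop 4: in=⊤ → ⊤ (no change)
  #24 pop 7: in=⊤ → ⊤ (no change)

Fixpoint:
  val[0] = ⊤
  val[1] = ⊤
  val[2] = ⊤
  val[3] = ⊤
  val[4] = ⊤
  val[5] = ⊤
  val[6] = ⊤
  val[7] = ⊤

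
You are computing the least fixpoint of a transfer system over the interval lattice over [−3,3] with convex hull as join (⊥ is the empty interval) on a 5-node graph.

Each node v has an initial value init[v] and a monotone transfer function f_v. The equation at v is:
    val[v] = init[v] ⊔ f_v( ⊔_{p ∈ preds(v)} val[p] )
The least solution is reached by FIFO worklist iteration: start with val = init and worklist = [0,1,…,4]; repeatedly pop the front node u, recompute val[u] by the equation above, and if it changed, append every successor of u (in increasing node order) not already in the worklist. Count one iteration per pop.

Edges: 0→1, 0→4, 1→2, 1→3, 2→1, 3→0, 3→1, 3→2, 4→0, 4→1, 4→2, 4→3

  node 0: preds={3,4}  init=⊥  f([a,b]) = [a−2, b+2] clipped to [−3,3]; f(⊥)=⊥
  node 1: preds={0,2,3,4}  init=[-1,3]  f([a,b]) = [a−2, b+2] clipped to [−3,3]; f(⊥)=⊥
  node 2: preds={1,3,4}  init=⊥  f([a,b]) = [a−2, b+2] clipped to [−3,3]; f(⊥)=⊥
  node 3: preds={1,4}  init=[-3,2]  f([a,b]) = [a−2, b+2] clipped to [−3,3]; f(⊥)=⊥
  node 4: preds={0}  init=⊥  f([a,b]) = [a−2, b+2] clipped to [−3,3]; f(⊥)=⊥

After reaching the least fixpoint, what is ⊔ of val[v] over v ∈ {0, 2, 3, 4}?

[-3,3]

Iteration log — 9 steps:
  step 1. node 0  ⊔preds=[-3,2]  new=[-3,3]  old=⊥  +wl: 
  step 2. node 1  ⊔preds=[-3,3]  new=[-3,3]  old=[-1,3]  +wl: 
  step 3. node 2  ⊔preds=[-3,3]  new=[-3,3]  old=⊥  +wl: 1
  step 4. node 3  ⊔preds=[-3,3]  new=[-3,3]  old=[-3,2]  +wl: 0,2
  step 5. node 4  ⊔preds=[-3,3]  new=[-3,3]  old=⊥  +wl: 3
  step 6. node 1  ⊔preds=[-3,3]  new=[-3,3]  stable
  step 7. node 0  ⊔preds=[-3,3]  new=[-3,3]  stable
  step 8. node 2  ⊔preds=[-3,3]  new=[-3,3]  stable
  step 9. node 3  ⊔preds=[-3,3]  new=[-3,3]  stable

Least fixpoint reached:
  node 0: [-3,3]
  node 1: [-3,3]
  node 2: [-3,3]
  node 3: [-3,3]
  node 4: [-3,3]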